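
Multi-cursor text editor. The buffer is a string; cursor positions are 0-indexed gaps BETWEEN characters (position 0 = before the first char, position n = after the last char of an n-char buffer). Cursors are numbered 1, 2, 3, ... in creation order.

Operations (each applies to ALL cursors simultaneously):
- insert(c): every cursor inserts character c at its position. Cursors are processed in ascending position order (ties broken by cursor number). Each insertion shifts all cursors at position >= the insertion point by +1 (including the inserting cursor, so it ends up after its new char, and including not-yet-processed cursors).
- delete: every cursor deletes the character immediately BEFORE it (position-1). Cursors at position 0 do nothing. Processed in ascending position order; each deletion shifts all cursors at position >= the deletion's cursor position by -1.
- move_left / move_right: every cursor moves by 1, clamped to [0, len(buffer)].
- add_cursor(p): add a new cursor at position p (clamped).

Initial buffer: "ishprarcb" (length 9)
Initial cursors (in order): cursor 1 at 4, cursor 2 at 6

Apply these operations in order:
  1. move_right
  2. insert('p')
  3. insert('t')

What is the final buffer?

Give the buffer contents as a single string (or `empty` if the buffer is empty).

After op 1 (move_right): buffer="ishprarcb" (len 9), cursors c1@5 c2@7, authorship .........
After op 2 (insert('p')): buffer="ishprparpcb" (len 11), cursors c1@6 c2@9, authorship .....1..2..
After op 3 (insert('t')): buffer="ishprptarptcb" (len 13), cursors c1@7 c2@11, authorship .....11..22..

Answer: ishprptarptcb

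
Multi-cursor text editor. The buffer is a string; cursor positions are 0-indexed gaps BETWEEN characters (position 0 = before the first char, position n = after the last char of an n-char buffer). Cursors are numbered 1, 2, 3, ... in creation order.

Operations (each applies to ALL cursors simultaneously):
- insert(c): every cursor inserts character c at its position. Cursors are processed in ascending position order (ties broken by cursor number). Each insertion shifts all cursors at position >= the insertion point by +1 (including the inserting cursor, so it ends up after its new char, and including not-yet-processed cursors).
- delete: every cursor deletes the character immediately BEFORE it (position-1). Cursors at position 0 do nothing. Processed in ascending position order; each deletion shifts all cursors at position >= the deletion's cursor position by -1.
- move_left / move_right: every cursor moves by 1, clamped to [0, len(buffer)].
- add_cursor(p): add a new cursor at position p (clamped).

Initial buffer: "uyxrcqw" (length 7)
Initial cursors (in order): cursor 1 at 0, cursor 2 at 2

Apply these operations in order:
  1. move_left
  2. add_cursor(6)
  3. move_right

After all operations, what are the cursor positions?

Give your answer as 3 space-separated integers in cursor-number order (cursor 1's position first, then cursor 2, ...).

Answer: 1 2 7

Derivation:
After op 1 (move_left): buffer="uyxrcqw" (len 7), cursors c1@0 c2@1, authorship .......
After op 2 (add_cursor(6)): buffer="uyxrcqw" (len 7), cursors c1@0 c2@1 c3@6, authorship .......
After op 3 (move_right): buffer="uyxrcqw" (len 7), cursors c1@1 c2@2 c3@7, authorship .......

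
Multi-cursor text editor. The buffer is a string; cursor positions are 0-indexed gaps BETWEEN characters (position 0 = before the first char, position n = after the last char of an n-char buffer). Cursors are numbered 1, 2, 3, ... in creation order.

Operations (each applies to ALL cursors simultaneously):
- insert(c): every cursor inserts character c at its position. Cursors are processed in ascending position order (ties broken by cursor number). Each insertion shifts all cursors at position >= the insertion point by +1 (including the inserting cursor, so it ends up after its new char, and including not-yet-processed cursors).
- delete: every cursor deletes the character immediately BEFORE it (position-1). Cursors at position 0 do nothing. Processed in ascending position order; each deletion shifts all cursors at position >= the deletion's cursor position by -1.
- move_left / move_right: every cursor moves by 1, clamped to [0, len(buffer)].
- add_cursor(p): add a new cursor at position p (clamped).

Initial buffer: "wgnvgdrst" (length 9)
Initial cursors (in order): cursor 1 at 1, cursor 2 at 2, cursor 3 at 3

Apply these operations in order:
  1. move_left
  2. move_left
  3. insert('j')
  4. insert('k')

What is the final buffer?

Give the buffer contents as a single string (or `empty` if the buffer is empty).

Answer: jjkkwjkgnvgdrst

Derivation:
After op 1 (move_left): buffer="wgnvgdrst" (len 9), cursors c1@0 c2@1 c3@2, authorship .........
After op 2 (move_left): buffer="wgnvgdrst" (len 9), cursors c1@0 c2@0 c3@1, authorship .........
After op 3 (insert('j')): buffer="jjwjgnvgdrst" (len 12), cursors c1@2 c2@2 c3@4, authorship 12.3........
After op 4 (insert('k')): buffer="jjkkwjkgnvgdrst" (len 15), cursors c1@4 c2@4 c3@7, authorship 1212.33........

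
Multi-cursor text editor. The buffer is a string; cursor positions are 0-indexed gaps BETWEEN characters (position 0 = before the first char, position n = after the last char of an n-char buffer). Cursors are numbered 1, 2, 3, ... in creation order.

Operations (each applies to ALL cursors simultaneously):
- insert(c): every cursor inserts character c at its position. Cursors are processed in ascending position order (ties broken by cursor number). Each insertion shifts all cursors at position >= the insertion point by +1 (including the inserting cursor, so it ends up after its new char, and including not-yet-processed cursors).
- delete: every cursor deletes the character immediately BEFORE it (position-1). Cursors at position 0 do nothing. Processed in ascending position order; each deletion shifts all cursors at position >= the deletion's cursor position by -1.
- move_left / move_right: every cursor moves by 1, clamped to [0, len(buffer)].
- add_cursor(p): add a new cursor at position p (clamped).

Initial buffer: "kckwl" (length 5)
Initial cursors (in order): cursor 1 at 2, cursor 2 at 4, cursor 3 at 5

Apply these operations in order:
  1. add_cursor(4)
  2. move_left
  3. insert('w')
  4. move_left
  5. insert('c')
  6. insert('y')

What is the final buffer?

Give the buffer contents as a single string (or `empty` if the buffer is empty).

After op 1 (add_cursor(4)): buffer="kckwl" (len 5), cursors c1@2 c2@4 c4@4 c3@5, authorship .....
After op 2 (move_left): buffer="kckwl" (len 5), cursors c1@1 c2@3 c4@3 c3@4, authorship .....
After op 3 (insert('w')): buffer="kwckwwwwl" (len 9), cursors c1@2 c2@6 c4@6 c3@8, authorship .1..24.3.
After op 4 (move_left): buffer="kwckwwwwl" (len 9), cursors c1@1 c2@5 c4@5 c3@7, authorship .1..24.3.
After op 5 (insert('c')): buffer="kcwckwccwwcwl" (len 13), cursors c1@2 c2@8 c4@8 c3@11, authorship .11..2244.33.
After op 6 (insert('y')): buffer="kcywckwccyywwcywl" (len 17), cursors c1@3 c2@11 c4@11 c3@15, authorship .111..224244.333.

Answer: kcywckwccyywwcywl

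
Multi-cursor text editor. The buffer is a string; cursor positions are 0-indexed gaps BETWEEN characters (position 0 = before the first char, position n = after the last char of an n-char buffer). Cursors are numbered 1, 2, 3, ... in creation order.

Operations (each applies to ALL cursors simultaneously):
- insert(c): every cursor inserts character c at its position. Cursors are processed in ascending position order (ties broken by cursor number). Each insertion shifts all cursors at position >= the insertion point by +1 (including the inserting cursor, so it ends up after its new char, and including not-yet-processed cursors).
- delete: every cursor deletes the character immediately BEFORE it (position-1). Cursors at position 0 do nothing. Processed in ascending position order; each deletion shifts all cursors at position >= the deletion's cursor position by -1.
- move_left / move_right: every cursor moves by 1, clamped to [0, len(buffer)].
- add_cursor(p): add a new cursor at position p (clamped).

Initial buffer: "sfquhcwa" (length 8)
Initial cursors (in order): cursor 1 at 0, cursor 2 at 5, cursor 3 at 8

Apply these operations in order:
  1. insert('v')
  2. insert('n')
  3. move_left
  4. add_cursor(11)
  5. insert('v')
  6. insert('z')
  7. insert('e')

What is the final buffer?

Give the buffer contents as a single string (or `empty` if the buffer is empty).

Answer: vvzensfquhvvzencwvzeavvzen

Derivation:
After op 1 (insert('v')): buffer="vsfquhvcwav" (len 11), cursors c1@1 c2@7 c3@11, authorship 1.....2...3
After op 2 (insert('n')): buffer="vnsfquhvncwavn" (len 14), cursors c1@2 c2@9 c3@14, authorship 11.....22...33
After op 3 (move_left): buffer="vnsfquhvncwavn" (len 14), cursors c1@1 c2@8 c3@13, authorship 11.....22...33
After op 4 (add_cursor(11)): buffer="vnsfquhvncwavn" (len 14), cursors c1@1 c2@8 c4@11 c3@13, authorship 11.....22...33
After op 5 (insert('v')): buffer="vvnsfquhvvncwvavvn" (len 18), cursors c1@2 c2@10 c4@14 c3@17, authorship 111.....222..4.333
After op 6 (insert('z')): buffer="vvznsfquhvvzncwvzavvzn" (len 22), cursors c1@3 c2@12 c4@17 c3@21, authorship 1111.....2222..44.3333
After op 7 (insert('e')): buffer="vvzensfquhvvzencwvzeavvzen" (len 26), cursors c1@4 c2@14 c4@20 c3@25, authorship 11111.....22222..444.33333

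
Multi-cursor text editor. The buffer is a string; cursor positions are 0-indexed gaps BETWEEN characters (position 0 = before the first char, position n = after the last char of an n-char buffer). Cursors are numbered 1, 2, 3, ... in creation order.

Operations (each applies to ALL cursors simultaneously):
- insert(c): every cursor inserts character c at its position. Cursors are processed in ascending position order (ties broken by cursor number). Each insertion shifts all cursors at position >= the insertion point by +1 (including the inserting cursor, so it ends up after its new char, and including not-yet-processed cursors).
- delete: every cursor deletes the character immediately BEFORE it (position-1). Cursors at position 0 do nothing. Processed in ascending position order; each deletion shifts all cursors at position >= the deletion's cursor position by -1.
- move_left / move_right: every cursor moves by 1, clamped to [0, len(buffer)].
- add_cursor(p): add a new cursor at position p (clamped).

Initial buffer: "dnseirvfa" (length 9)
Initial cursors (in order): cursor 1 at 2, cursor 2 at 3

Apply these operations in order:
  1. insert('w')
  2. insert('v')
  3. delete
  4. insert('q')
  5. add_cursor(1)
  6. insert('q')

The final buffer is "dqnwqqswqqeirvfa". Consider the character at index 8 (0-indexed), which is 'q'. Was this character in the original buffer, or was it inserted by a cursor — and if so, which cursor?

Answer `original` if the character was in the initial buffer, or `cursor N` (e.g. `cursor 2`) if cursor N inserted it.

After op 1 (insert('w')): buffer="dnwsweirvfa" (len 11), cursors c1@3 c2@5, authorship ..1.2......
After op 2 (insert('v')): buffer="dnwvswveirvfa" (len 13), cursors c1@4 c2@7, authorship ..11.22......
After op 3 (delete): buffer="dnwsweirvfa" (len 11), cursors c1@3 c2@5, authorship ..1.2......
After op 4 (insert('q')): buffer="dnwqswqeirvfa" (len 13), cursors c1@4 c2@7, authorship ..11.22......
After op 5 (add_cursor(1)): buffer="dnwqswqeirvfa" (len 13), cursors c3@1 c1@4 c2@7, authorship ..11.22......
After op 6 (insert('q')): buffer="dqnwqqswqqeirvfa" (len 16), cursors c3@2 c1@6 c2@10, authorship .3.111.222......
Authorship (.=original, N=cursor N): . 3 . 1 1 1 . 2 2 2 . . . . . .
Index 8: author = 2

Answer: cursor 2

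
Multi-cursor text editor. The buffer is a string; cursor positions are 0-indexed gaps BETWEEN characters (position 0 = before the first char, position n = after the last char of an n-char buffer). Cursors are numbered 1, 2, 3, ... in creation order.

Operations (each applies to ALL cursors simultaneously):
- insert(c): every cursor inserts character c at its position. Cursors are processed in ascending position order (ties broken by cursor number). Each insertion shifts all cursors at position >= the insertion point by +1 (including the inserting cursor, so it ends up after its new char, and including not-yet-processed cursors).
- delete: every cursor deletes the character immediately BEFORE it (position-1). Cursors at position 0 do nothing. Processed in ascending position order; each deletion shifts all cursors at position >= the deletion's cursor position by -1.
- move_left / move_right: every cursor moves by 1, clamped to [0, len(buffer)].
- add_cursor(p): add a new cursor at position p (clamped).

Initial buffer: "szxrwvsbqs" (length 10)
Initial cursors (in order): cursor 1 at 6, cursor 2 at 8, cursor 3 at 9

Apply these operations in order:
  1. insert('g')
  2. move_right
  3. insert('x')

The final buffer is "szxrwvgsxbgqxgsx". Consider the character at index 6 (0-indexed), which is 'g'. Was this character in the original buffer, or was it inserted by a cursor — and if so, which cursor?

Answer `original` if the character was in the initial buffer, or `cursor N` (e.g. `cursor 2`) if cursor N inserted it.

After op 1 (insert('g')): buffer="szxrwvgsbgqgs" (len 13), cursors c1@7 c2@10 c3@12, authorship ......1..2.3.
After op 2 (move_right): buffer="szxrwvgsbgqgs" (len 13), cursors c1@8 c2@11 c3@13, authorship ......1..2.3.
After op 3 (insert('x')): buffer="szxrwvgsxbgqxgsx" (len 16), cursors c1@9 c2@13 c3@16, authorship ......1.1.2.23.3
Authorship (.=original, N=cursor N): . . . . . . 1 . 1 . 2 . 2 3 . 3
Index 6: author = 1

Answer: cursor 1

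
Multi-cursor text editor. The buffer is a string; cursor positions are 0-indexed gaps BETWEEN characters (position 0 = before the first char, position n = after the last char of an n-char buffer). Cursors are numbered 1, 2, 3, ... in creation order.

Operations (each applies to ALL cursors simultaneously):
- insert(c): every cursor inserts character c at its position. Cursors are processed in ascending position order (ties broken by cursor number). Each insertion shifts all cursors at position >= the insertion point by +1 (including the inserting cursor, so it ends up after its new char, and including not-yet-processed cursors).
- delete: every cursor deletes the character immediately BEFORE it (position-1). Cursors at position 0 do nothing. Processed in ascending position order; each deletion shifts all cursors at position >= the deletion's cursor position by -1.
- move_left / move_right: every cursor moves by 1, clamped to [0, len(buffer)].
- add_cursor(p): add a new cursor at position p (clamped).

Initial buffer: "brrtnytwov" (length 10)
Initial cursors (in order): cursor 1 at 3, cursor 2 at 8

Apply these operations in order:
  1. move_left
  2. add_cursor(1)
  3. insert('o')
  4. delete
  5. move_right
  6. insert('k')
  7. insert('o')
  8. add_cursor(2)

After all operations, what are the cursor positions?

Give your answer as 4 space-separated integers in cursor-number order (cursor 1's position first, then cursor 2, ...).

Answer: 7 14 4 2

Derivation:
After op 1 (move_left): buffer="brrtnytwov" (len 10), cursors c1@2 c2@7, authorship ..........
After op 2 (add_cursor(1)): buffer="brrtnytwov" (len 10), cursors c3@1 c1@2 c2@7, authorship ..........
After op 3 (insert('o')): buffer="borortnytowov" (len 13), cursors c3@2 c1@4 c2@10, authorship .3.1.....2...
After op 4 (delete): buffer="brrtnytwov" (len 10), cursors c3@1 c1@2 c2@7, authorship ..........
After op 5 (move_right): buffer="brrtnytwov" (len 10), cursors c3@2 c1@3 c2@8, authorship ..........
After op 6 (insert('k')): buffer="brkrktnytwkov" (len 13), cursors c3@3 c1@5 c2@11, authorship ..3.1.....2..
After op 7 (insert('o')): buffer="brkorkotnytwkoov" (len 16), cursors c3@4 c1@7 c2@14, authorship ..33.11.....22..
After op 8 (add_cursor(2)): buffer="brkorkotnytwkoov" (len 16), cursors c4@2 c3@4 c1@7 c2@14, authorship ..33.11.....22..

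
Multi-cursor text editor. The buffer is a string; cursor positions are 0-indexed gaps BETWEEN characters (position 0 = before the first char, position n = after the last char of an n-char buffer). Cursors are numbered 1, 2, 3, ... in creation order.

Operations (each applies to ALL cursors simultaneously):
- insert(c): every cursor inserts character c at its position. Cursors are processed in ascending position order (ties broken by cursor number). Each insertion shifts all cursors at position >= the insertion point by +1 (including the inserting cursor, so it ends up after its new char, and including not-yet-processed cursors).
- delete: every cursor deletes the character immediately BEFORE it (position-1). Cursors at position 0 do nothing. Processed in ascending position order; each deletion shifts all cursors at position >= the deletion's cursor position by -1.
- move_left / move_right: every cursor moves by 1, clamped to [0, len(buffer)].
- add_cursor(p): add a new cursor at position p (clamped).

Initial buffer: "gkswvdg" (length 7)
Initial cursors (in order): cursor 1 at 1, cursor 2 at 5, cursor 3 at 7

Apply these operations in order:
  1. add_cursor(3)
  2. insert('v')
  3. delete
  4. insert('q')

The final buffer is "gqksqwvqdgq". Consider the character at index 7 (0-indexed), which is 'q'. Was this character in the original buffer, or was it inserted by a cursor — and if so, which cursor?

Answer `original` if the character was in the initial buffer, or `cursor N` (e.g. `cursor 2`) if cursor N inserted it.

Answer: cursor 2

Derivation:
After op 1 (add_cursor(3)): buffer="gkswvdg" (len 7), cursors c1@1 c4@3 c2@5 c3@7, authorship .......
After op 2 (insert('v')): buffer="gvksvwvvdgv" (len 11), cursors c1@2 c4@5 c2@8 c3@11, authorship .1..4..2..3
After op 3 (delete): buffer="gkswvdg" (len 7), cursors c1@1 c4@3 c2@5 c3@7, authorship .......
After op 4 (insert('q')): buffer="gqksqwvqdgq" (len 11), cursors c1@2 c4@5 c2@8 c3@11, authorship .1..4..2..3
Authorship (.=original, N=cursor N): . 1 . . 4 . . 2 . . 3
Index 7: author = 2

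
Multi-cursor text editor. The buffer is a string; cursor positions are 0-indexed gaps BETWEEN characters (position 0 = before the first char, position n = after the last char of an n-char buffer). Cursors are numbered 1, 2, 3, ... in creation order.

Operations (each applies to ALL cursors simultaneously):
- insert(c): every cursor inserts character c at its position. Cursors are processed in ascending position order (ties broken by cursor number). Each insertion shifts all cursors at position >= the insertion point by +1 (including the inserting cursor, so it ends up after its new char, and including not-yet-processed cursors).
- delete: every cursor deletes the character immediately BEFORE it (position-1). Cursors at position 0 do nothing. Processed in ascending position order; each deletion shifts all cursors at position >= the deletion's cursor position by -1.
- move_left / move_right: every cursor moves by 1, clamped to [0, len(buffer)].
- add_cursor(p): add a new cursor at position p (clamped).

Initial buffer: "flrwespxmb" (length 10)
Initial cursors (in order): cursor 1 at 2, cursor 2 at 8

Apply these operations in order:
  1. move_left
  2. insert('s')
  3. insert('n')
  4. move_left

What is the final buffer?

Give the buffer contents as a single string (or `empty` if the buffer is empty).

After op 1 (move_left): buffer="flrwespxmb" (len 10), cursors c1@1 c2@7, authorship ..........
After op 2 (insert('s')): buffer="fslrwespsxmb" (len 12), cursors c1@2 c2@9, authorship .1......2...
After op 3 (insert('n')): buffer="fsnlrwespsnxmb" (len 14), cursors c1@3 c2@11, authorship .11......22...
After op 4 (move_left): buffer="fsnlrwespsnxmb" (len 14), cursors c1@2 c2@10, authorship .11......22...

Answer: fsnlrwespsnxmb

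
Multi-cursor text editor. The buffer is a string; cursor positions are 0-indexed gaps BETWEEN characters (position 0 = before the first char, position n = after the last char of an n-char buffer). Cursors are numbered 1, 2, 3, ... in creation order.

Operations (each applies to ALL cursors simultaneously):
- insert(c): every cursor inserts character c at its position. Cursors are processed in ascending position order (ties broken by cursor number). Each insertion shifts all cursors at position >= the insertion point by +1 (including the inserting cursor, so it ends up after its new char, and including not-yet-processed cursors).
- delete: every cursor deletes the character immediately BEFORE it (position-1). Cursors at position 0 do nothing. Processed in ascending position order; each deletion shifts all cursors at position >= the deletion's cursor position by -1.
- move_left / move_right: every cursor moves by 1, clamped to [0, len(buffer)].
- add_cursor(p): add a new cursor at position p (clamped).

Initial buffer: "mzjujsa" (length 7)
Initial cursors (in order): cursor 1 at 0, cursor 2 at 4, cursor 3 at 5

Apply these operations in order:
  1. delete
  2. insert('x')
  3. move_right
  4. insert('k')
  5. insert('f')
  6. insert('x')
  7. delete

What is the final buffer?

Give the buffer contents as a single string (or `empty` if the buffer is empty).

After op 1 (delete): buffer="mzjsa" (len 5), cursors c1@0 c2@3 c3@3, authorship .....
After op 2 (insert('x')): buffer="xmzjxxsa" (len 8), cursors c1@1 c2@6 c3@6, authorship 1...23..
After op 3 (move_right): buffer="xmzjxxsa" (len 8), cursors c1@2 c2@7 c3@7, authorship 1...23..
After op 4 (insert('k')): buffer="xmkzjxxskka" (len 11), cursors c1@3 c2@10 c3@10, authorship 1.1..23.23.
After op 5 (insert('f')): buffer="xmkfzjxxskkffa" (len 14), cursors c1@4 c2@13 c3@13, authorship 1.11..23.2323.
After op 6 (insert('x')): buffer="xmkfxzjxxskkffxxa" (len 17), cursors c1@5 c2@16 c3@16, authorship 1.111..23.232323.
After op 7 (delete): buffer="xmkfzjxxskkffa" (len 14), cursors c1@4 c2@13 c3@13, authorship 1.11..23.2323.

Answer: xmkfzjxxskkffa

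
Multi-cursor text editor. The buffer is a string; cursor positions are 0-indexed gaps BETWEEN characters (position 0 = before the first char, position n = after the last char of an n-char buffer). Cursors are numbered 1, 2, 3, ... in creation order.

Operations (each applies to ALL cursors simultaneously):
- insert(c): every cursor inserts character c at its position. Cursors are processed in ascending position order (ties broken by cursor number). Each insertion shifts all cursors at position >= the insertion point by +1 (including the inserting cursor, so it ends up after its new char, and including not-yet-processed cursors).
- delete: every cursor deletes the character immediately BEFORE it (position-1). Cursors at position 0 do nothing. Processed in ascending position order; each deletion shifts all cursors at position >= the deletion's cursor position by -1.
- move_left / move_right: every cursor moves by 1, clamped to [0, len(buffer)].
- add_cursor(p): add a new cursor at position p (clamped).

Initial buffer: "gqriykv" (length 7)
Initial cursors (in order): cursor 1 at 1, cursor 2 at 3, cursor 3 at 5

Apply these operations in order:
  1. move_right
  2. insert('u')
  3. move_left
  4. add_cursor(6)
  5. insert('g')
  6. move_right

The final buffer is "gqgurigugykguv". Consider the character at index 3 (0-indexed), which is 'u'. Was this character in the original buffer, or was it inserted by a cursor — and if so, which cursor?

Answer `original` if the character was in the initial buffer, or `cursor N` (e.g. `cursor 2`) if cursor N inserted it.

After op 1 (move_right): buffer="gqriykv" (len 7), cursors c1@2 c2@4 c3@6, authorship .......
After op 2 (insert('u')): buffer="gquriuykuv" (len 10), cursors c1@3 c2@6 c3@9, authorship ..1..2..3.
After op 3 (move_left): buffer="gquriuykuv" (len 10), cursors c1@2 c2@5 c3@8, authorship ..1..2..3.
After op 4 (add_cursor(6)): buffer="gquriuykuv" (len 10), cursors c1@2 c2@5 c4@6 c3@8, authorship ..1..2..3.
After op 5 (insert('g')): buffer="gqgurigugykguv" (len 14), cursors c1@3 c2@7 c4@9 c3@12, authorship ..11..224..33.
After op 6 (move_right): buffer="gqgurigugykguv" (len 14), cursors c1@4 c2@8 c4@10 c3@13, authorship ..11..224..33.
Authorship (.=original, N=cursor N): . . 1 1 . . 2 2 4 . . 3 3 .
Index 3: author = 1

Answer: cursor 1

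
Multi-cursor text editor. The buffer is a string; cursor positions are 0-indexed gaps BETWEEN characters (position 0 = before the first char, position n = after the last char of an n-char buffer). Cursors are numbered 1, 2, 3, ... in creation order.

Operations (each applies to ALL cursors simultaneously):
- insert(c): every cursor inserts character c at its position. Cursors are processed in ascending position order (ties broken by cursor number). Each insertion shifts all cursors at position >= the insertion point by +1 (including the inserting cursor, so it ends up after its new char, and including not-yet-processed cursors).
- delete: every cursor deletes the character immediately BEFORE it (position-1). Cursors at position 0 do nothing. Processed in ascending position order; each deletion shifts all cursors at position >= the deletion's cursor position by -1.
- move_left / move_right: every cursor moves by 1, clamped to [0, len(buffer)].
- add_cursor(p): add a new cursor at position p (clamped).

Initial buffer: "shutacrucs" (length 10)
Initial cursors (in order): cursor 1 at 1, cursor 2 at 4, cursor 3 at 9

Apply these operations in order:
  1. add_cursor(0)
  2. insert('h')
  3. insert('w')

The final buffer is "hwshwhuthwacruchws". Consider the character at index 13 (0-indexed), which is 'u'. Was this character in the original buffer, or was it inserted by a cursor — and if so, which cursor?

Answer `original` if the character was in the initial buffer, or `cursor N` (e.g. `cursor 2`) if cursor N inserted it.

Answer: original

Derivation:
After op 1 (add_cursor(0)): buffer="shutacrucs" (len 10), cursors c4@0 c1@1 c2@4 c3@9, authorship ..........
After op 2 (insert('h')): buffer="hshhuthacruchs" (len 14), cursors c4@1 c1@3 c2@7 c3@13, authorship 4.1...2.....3.
After op 3 (insert('w')): buffer="hwshwhuthwacruchws" (len 18), cursors c4@2 c1@5 c2@10 c3@17, authorship 44.11...22.....33.
Authorship (.=original, N=cursor N): 4 4 . 1 1 . . . 2 2 . . . . . 3 3 .
Index 13: author = original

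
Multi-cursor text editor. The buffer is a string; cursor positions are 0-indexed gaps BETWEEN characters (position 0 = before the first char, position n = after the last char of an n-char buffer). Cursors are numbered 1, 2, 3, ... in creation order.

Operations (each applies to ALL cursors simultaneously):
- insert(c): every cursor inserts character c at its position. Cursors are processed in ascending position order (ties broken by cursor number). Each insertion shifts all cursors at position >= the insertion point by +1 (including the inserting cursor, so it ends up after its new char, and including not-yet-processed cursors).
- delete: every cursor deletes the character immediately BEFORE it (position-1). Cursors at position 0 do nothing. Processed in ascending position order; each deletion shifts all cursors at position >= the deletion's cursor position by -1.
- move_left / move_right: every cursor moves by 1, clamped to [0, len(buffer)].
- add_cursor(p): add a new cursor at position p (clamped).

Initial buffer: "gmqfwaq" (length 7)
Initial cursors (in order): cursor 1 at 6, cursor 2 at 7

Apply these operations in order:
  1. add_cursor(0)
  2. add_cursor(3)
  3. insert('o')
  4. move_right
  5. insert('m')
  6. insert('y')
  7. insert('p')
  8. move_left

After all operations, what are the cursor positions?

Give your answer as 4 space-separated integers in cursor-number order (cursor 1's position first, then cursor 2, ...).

After op 1 (add_cursor(0)): buffer="gmqfwaq" (len 7), cursors c3@0 c1@6 c2@7, authorship .......
After op 2 (add_cursor(3)): buffer="gmqfwaq" (len 7), cursors c3@0 c4@3 c1@6 c2@7, authorship .......
After op 3 (insert('o')): buffer="ogmqofwaoqo" (len 11), cursors c3@1 c4@5 c1@9 c2@11, authorship 3...4...1.2
After op 4 (move_right): buffer="ogmqofwaoqo" (len 11), cursors c3@2 c4@6 c1@10 c2@11, authorship 3...4...1.2
After op 5 (insert('m')): buffer="ogmmqofmwaoqmom" (len 15), cursors c3@3 c4@8 c1@13 c2@15, authorship 3.3..4.4..1.122
After op 6 (insert('y')): buffer="ogmymqofmywaoqmyomy" (len 19), cursors c3@4 c4@10 c1@16 c2@19, authorship 3.33..4.44..1.11222
After op 7 (insert('p')): buffer="ogmypmqofmypwaoqmypomyp" (len 23), cursors c3@5 c4@12 c1@19 c2@23, authorship 3.333..4.444..1.1112222
After op 8 (move_left): buffer="ogmypmqofmypwaoqmypomyp" (len 23), cursors c3@4 c4@11 c1@18 c2@22, authorship 3.333..4.444..1.1112222

Answer: 18 22 4 11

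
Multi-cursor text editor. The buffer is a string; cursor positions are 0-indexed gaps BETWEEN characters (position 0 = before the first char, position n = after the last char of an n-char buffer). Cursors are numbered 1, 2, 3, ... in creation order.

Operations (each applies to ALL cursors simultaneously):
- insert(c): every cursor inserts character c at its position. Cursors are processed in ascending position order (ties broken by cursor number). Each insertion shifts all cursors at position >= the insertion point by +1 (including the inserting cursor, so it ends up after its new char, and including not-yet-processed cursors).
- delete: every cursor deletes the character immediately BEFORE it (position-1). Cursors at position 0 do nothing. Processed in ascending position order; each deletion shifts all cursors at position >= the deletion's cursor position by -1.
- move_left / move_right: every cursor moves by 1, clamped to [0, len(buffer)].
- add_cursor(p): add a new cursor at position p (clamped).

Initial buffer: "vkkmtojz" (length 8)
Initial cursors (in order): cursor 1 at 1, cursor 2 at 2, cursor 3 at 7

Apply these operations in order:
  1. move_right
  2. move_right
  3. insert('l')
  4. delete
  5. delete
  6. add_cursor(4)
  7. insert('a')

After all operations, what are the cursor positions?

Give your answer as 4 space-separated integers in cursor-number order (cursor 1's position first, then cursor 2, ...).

Answer: 4 4 9 7

Derivation:
After op 1 (move_right): buffer="vkkmtojz" (len 8), cursors c1@2 c2@3 c3@8, authorship ........
After op 2 (move_right): buffer="vkkmtojz" (len 8), cursors c1@3 c2@4 c3@8, authorship ........
After op 3 (insert('l')): buffer="vkklmltojzl" (len 11), cursors c1@4 c2@6 c3@11, authorship ...1.2....3
After op 4 (delete): buffer="vkkmtojz" (len 8), cursors c1@3 c2@4 c3@8, authorship ........
After op 5 (delete): buffer="vktoj" (len 5), cursors c1@2 c2@2 c3@5, authorship .....
After op 6 (add_cursor(4)): buffer="vktoj" (len 5), cursors c1@2 c2@2 c4@4 c3@5, authorship .....
After op 7 (insert('a')): buffer="vkaatoaja" (len 9), cursors c1@4 c2@4 c4@7 c3@9, authorship ..12..4.3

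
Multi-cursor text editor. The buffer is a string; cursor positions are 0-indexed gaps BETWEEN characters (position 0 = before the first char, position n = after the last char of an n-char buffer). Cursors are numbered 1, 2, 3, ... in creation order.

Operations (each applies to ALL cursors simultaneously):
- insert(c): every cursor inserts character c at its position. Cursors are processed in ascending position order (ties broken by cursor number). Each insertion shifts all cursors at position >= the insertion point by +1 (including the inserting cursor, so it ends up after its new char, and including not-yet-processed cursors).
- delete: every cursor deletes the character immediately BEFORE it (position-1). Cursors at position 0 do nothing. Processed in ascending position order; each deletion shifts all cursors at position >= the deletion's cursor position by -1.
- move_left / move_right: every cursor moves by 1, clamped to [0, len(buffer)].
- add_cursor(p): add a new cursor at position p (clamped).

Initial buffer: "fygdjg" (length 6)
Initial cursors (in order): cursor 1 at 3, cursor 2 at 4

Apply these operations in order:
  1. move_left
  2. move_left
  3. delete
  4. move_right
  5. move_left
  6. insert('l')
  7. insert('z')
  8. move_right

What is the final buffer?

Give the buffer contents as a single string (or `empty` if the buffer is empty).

Answer: llzzgdjg

Derivation:
After op 1 (move_left): buffer="fygdjg" (len 6), cursors c1@2 c2@3, authorship ......
After op 2 (move_left): buffer="fygdjg" (len 6), cursors c1@1 c2@2, authorship ......
After op 3 (delete): buffer="gdjg" (len 4), cursors c1@0 c2@0, authorship ....
After op 4 (move_right): buffer="gdjg" (len 4), cursors c1@1 c2@1, authorship ....
After op 5 (move_left): buffer="gdjg" (len 4), cursors c1@0 c2@0, authorship ....
After op 6 (insert('l')): buffer="llgdjg" (len 6), cursors c1@2 c2@2, authorship 12....
After op 7 (insert('z')): buffer="llzzgdjg" (len 8), cursors c1@4 c2@4, authorship 1212....
After op 8 (move_right): buffer="llzzgdjg" (len 8), cursors c1@5 c2@5, authorship 1212....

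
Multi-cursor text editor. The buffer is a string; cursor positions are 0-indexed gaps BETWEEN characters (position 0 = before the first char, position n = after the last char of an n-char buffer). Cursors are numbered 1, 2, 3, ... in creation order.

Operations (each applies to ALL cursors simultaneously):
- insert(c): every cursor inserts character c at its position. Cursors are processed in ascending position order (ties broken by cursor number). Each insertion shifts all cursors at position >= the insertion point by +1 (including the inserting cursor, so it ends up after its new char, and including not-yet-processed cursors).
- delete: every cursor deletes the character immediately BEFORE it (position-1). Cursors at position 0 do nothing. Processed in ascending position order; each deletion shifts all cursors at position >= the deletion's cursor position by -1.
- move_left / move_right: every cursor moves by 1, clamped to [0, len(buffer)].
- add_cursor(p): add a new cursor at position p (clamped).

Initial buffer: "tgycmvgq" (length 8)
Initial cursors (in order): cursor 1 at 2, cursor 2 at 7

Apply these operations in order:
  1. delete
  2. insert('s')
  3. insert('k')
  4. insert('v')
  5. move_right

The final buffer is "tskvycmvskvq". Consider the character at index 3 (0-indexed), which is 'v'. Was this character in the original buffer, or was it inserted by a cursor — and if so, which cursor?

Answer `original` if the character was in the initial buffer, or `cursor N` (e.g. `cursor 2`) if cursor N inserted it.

After op 1 (delete): buffer="tycmvq" (len 6), cursors c1@1 c2@5, authorship ......
After op 2 (insert('s')): buffer="tsycmvsq" (len 8), cursors c1@2 c2@7, authorship .1....2.
After op 3 (insert('k')): buffer="tskycmvskq" (len 10), cursors c1@3 c2@9, authorship .11....22.
After op 4 (insert('v')): buffer="tskvycmvskvq" (len 12), cursors c1@4 c2@11, authorship .111....222.
After op 5 (move_right): buffer="tskvycmvskvq" (len 12), cursors c1@5 c2@12, authorship .111....222.
Authorship (.=original, N=cursor N): . 1 1 1 . . . . 2 2 2 .
Index 3: author = 1

Answer: cursor 1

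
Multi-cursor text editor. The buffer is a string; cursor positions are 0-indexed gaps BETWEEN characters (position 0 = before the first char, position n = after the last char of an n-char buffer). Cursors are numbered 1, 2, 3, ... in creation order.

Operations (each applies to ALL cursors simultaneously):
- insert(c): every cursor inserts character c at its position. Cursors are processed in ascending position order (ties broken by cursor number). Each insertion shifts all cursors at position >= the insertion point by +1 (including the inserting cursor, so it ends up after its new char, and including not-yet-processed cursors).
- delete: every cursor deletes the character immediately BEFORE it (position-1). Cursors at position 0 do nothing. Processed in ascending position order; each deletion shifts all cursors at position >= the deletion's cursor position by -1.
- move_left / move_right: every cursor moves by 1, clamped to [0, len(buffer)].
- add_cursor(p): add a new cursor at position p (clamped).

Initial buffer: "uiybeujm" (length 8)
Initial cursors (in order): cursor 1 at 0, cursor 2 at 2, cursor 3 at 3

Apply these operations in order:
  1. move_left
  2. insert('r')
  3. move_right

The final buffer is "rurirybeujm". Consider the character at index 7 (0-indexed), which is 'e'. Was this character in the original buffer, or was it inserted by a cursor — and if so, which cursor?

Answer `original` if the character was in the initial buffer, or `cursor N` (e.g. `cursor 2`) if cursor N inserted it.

After op 1 (move_left): buffer="uiybeujm" (len 8), cursors c1@0 c2@1 c3@2, authorship ........
After op 2 (insert('r')): buffer="rurirybeujm" (len 11), cursors c1@1 c2@3 c3@5, authorship 1.2.3......
After op 3 (move_right): buffer="rurirybeujm" (len 11), cursors c1@2 c2@4 c3@6, authorship 1.2.3......
Authorship (.=original, N=cursor N): 1 . 2 . 3 . . . . . .
Index 7: author = original

Answer: original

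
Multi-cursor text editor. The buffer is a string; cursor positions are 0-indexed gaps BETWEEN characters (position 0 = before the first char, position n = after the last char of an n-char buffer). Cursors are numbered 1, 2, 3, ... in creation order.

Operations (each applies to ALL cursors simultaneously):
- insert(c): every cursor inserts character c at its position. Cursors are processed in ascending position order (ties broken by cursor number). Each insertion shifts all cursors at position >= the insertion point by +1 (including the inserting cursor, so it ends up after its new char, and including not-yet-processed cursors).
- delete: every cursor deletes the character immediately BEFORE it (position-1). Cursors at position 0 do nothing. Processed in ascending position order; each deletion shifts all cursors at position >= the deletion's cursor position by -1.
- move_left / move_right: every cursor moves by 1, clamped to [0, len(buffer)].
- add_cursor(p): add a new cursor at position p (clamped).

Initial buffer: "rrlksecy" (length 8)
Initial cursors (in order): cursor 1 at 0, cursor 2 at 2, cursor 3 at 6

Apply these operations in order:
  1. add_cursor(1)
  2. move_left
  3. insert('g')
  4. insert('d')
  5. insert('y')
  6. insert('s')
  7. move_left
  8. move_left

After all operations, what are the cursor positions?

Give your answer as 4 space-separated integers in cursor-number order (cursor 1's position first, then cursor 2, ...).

Answer: 6 11 19 6

Derivation:
After op 1 (add_cursor(1)): buffer="rrlksecy" (len 8), cursors c1@0 c4@1 c2@2 c3@6, authorship ........
After op 2 (move_left): buffer="rrlksecy" (len 8), cursors c1@0 c4@0 c2@1 c3@5, authorship ........
After op 3 (insert('g')): buffer="ggrgrlksgecy" (len 12), cursors c1@2 c4@2 c2@4 c3@9, authorship 14.2....3...
After op 4 (insert('d')): buffer="ggddrgdrlksgdecy" (len 16), cursors c1@4 c4@4 c2@7 c3@13, authorship 1414.22....33...
After op 5 (insert('y')): buffer="ggddyyrgdyrlksgdyecy" (len 20), cursors c1@6 c4@6 c2@10 c3@17, authorship 141414.222....333...
After op 6 (insert('s')): buffer="ggddyyssrgdysrlksgdysecy" (len 24), cursors c1@8 c4@8 c2@13 c3@21, authorship 14141414.2222....3333...
After op 7 (move_left): buffer="ggddyyssrgdysrlksgdysecy" (len 24), cursors c1@7 c4@7 c2@12 c3@20, authorship 14141414.2222....3333...
After op 8 (move_left): buffer="ggddyyssrgdysrlksgdysecy" (len 24), cursors c1@6 c4@6 c2@11 c3@19, authorship 14141414.2222....3333...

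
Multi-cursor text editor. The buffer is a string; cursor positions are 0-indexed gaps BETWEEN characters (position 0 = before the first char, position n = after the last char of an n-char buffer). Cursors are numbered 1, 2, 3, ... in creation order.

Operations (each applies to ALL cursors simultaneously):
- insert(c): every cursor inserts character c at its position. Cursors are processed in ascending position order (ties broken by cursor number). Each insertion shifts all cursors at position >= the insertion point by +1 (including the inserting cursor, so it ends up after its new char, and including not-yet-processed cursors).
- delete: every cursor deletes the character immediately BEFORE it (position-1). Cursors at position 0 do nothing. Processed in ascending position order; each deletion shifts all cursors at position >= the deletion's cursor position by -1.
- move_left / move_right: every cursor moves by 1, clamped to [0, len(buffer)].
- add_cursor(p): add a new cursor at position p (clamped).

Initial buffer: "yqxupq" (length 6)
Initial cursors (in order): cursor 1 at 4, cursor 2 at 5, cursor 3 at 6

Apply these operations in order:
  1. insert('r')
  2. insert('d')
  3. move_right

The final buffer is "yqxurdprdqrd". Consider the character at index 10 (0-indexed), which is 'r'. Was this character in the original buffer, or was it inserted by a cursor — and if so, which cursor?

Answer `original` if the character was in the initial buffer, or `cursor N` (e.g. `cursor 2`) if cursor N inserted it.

After op 1 (insert('r')): buffer="yqxurprqr" (len 9), cursors c1@5 c2@7 c3@9, authorship ....1.2.3
After op 2 (insert('d')): buffer="yqxurdprdqrd" (len 12), cursors c1@6 c2@9 c3@12, authorship ....11.22.33
After op 3 (move_right): buffer="yqxurdprdqrd" (len 12), cursors c1@7 c2@10 c3@12, authorship ....11.22.33
Authorship (.=original, N=cursor N): . . . . 1 1 . 2 2 . 3 3
Index 10: author = 3

Answer: cursor 3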